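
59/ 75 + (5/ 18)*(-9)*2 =-316/ 75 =-4.21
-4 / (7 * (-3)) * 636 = 848 / 7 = 121.14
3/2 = 1.50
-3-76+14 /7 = -77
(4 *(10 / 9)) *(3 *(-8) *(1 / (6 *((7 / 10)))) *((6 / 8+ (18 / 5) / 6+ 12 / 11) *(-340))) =21077.06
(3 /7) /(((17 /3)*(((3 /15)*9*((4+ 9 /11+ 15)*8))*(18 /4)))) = 0.00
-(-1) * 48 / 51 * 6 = 96 / 17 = 5.65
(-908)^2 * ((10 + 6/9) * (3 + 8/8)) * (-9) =-316594176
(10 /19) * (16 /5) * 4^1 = 128 /19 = 6.74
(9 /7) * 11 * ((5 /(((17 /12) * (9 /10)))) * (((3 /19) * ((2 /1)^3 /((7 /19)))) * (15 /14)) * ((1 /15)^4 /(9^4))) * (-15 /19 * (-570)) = 0.00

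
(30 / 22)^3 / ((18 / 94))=17625 / 1331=13.24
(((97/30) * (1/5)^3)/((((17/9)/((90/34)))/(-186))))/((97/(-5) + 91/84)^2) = -35073648/1745272445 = -0.02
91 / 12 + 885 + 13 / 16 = 42883 / 48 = 893.40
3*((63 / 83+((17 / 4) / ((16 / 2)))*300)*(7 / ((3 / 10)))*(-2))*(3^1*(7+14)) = -234455445 / 166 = -1412382.20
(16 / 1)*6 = 96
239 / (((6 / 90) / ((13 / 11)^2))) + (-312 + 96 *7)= 649425 / 121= 5367.15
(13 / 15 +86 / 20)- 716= -4265 / 6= -710.83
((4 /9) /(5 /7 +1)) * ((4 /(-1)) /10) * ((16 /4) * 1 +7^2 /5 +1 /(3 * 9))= -26152 /18225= -1.43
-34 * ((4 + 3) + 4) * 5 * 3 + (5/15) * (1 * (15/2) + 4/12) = -100933/18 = -5607.39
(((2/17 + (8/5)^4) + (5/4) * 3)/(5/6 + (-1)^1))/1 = -1328709/21250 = -62.53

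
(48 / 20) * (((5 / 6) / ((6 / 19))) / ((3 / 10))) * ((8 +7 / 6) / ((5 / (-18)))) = -2090 / 3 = -696.67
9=9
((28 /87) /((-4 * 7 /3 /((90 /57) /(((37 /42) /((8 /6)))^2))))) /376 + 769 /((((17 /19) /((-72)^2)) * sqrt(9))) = 895110360089424 /602700881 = 1485165.18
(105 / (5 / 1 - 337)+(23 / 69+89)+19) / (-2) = -107585 / 1992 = -54.01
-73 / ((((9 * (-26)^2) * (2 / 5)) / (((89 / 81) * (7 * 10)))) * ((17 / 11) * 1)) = -12506725 / 8377668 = -1.49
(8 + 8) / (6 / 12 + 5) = 2.91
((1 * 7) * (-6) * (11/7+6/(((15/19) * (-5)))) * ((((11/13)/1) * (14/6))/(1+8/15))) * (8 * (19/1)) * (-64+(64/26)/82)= 21549217536/796835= 27043.51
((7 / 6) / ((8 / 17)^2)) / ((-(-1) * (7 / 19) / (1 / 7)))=5491 / 2688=2.04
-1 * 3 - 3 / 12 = -13 / 4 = -3.25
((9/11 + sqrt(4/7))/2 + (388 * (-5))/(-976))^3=876257125 * sqrt(7)/352988944 + 286081015729/19335149504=21.36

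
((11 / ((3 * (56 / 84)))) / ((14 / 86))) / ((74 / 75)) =35475 / 1036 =34.24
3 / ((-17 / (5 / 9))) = -5 / 51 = -0.10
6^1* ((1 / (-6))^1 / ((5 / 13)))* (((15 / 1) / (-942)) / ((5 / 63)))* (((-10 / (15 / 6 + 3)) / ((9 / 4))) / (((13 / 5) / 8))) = -2240 / 1727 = -1.30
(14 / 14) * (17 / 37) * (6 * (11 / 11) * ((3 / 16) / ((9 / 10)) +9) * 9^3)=2738853 / 148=18505.76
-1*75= -75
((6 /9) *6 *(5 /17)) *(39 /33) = 1.39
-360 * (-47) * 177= 2994840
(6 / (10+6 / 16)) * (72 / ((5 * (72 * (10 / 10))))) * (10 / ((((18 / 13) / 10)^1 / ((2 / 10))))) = 416 / 249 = 1.67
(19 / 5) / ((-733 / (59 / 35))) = -1121 / 128275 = -0.01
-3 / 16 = -0.19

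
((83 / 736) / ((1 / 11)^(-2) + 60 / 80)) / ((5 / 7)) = 581 / 448040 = 0.00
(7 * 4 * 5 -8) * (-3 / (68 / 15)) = -1485 / 17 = -87.35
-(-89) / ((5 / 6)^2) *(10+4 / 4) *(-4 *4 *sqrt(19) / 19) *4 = -2255616 *sqrt(19) / 475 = -20698.95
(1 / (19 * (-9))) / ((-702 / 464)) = 0.00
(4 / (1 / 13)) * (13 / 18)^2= 2197 / 81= 27.12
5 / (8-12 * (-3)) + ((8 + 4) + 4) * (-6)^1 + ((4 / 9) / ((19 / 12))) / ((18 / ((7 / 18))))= -19477891 / 203148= -95.88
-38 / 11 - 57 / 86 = -3895 / 946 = -4.12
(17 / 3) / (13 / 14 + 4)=238 / 207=1.15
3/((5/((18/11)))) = 54/55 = 0.98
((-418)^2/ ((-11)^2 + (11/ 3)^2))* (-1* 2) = -12996/ 5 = -2599.20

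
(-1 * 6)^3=-216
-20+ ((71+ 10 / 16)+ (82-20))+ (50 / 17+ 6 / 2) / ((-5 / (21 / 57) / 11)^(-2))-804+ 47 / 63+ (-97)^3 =-6628294651435 / 7257096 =-913353.59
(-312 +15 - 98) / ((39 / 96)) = -12640 / 13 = -972.31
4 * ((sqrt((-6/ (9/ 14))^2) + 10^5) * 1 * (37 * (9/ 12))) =11101036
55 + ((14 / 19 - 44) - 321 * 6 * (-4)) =146599 / 19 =7715.74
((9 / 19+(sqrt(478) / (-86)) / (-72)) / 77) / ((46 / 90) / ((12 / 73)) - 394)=-4860 / 308811503 - 15 *sqrt(478) / 2795556764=-0.00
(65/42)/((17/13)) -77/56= -547/2856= -0.19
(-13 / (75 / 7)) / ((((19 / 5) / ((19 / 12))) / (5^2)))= -455 / 36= -12.64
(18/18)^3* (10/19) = 10/19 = 0.53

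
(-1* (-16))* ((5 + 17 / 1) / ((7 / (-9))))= -3168 / 7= -452.57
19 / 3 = 6.33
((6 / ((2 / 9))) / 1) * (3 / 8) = 81 / 8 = 10.12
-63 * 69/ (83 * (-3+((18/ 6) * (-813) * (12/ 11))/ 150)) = 398475/ 157783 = 2.53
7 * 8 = 56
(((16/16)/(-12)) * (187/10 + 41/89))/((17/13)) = -221689/181560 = -1.22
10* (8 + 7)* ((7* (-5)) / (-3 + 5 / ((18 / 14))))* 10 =-118125 / 2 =-59062.50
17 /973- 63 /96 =-19889 /31136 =-0.64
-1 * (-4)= 4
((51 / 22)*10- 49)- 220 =-2704 / 11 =-245.82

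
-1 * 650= -650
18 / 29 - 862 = -24980 / 29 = -861.38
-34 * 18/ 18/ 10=-17/ 5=-3.40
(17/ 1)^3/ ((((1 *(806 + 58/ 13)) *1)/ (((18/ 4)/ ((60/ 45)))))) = 574821/ 28096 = 20.46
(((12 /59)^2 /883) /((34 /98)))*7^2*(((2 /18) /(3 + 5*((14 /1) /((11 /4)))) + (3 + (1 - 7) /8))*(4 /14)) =0.00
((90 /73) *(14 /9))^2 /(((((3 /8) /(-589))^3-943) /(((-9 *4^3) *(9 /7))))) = 1518584173992345600 /525742708650559499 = 2.89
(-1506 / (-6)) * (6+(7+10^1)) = 5773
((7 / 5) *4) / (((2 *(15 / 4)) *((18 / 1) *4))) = 0.01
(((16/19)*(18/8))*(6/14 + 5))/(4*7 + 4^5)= 18/1841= 0.01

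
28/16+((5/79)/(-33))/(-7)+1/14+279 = 20498861/72996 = 280.82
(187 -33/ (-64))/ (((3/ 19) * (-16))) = -228019/ 3072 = -74.22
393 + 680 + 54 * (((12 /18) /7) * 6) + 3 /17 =1104.03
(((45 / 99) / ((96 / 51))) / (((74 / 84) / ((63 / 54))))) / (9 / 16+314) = 595 / 585266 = 0.00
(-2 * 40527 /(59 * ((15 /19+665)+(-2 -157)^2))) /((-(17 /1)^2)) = 1540026 /8405955439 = 0.00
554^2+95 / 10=613851 / 2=306925.50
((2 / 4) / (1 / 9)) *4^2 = 72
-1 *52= -52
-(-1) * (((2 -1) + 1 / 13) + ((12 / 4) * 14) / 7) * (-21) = -1932 / 13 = -148.62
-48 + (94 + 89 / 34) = 1653 / 34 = 48.62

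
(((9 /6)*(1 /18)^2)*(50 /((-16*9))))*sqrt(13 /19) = -25*sqrt(247) /295488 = -0.00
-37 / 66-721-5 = -726.56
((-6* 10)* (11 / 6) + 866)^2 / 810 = 3528 / 5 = 705.60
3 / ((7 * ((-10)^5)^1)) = -3 / 700000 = -0.00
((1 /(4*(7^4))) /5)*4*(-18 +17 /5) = -0.00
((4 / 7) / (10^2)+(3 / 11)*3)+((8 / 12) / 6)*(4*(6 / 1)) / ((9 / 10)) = 196822 / 51975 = 3.79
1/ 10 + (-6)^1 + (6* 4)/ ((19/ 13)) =1999/ 190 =10.52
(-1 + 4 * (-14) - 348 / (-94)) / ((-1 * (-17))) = -2505 / 799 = -3.14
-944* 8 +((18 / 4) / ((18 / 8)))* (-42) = -7636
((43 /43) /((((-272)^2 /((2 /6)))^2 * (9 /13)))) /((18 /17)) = 13 /469444460544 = 0.00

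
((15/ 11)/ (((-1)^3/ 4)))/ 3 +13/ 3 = 83/ 33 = 2.52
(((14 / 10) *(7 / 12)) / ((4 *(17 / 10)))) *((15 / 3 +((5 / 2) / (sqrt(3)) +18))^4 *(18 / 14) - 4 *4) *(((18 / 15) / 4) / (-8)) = -16984527 / 10240 - 1026053 *sqrt(3) / 4352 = -2067.00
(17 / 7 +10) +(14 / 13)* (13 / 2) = 136 / 7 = 19.43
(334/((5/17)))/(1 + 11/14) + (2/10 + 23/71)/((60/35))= 11293289/17750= 636.24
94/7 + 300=2194/7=313.43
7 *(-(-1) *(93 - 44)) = 343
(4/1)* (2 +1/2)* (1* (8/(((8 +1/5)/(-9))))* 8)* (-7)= 201600/41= 4917.07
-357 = -357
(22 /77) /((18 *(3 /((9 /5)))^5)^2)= 0.00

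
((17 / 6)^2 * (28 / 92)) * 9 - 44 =-2025 / 92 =-22.01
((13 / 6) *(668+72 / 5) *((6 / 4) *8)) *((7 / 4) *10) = 310492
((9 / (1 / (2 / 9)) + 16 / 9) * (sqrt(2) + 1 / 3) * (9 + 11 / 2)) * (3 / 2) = 493 / 18 + 493 * sqrt(2) / 6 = 143.59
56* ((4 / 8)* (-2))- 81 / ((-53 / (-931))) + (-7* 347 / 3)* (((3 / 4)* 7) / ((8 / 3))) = -5211605 / 1696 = -3072.88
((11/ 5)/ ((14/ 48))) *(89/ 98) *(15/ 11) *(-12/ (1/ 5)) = -192240/ 343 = -560.47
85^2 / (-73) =-7225 / 73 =-98.97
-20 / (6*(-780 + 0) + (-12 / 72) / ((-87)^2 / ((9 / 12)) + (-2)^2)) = 1211520 / 283495681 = 0.00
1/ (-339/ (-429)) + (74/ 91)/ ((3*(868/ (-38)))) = 8392024/ 6694233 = 1.25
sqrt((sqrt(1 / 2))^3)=2^(1 / 4) / 2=0.59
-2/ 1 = -2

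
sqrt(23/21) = sqrt(483)/21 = 1.05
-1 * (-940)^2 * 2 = -1767200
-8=-8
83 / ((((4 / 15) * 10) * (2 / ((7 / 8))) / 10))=8715 / 64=136.17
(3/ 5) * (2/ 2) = 3/ 5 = 0.60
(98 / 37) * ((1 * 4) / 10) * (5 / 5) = 196 / 185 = 1.06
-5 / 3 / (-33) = 5 / 99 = 0.05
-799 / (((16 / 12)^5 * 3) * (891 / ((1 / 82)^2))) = -799 / 75739136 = -0.00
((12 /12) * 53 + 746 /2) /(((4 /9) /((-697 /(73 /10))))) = -6680745 /73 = -91517.05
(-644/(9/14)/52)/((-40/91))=7889/180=43.83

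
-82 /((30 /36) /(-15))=1476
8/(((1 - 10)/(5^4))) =-5000/9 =-555.56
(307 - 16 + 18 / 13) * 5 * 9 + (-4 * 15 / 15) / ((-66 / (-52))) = 5643133 / 429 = 13154.16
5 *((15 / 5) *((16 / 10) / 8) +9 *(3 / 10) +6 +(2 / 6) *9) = 61.50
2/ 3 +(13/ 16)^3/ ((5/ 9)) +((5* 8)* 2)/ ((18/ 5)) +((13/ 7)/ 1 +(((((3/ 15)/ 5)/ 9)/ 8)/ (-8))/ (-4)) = 18430023/ 716800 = 25.71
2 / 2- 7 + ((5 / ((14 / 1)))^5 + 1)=-2685995 / 537824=-4.99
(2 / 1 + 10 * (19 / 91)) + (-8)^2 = 6196 / 91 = 68.09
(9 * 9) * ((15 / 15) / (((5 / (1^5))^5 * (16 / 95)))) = 1539 / 10000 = 0.15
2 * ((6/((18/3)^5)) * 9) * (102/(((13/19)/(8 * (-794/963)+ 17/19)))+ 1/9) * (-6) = 10638943/150228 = 70.82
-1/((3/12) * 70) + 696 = 24358/35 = 695.94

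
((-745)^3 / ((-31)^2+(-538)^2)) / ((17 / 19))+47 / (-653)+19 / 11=-11274733979295 / 7092328991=-1589.71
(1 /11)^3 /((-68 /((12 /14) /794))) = -3 /251521732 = -0.00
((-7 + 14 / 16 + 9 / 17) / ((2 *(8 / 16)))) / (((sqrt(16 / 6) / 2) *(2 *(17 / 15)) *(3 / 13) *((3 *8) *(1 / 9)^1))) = -148395 *sqrt(6) / 73984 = -4.91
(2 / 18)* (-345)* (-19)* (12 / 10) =874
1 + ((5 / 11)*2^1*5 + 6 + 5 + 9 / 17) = 3193 / 187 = 17.07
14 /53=0.26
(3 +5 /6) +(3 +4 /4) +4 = 11.83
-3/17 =-0.18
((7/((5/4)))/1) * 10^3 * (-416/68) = -582400/17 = -34258.82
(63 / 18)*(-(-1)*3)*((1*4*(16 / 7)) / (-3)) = -32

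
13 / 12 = 1.08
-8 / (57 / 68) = -544 / 57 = -9.54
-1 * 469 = -469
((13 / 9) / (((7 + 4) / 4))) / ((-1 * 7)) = -52 / 693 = -0.08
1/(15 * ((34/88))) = 44/255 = 0.17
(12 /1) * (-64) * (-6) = 4608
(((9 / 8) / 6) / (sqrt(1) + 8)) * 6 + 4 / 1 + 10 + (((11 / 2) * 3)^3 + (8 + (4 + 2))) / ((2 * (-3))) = -35371 / 48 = -736.90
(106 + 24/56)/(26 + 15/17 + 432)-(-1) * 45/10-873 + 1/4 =-189599451/218428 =-868.02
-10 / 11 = -0.91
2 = 2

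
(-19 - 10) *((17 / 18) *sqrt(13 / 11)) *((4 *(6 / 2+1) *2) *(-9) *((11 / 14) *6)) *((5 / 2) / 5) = 11832 *sqrt(143) / 7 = 20212.88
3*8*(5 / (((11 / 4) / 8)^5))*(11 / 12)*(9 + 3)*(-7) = -28185722880 / 14641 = -1925122.80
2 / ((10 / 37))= 37 / 5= 7.40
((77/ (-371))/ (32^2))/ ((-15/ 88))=121/ 101760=0.00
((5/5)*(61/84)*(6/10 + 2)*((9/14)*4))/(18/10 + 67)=2379/33712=0.07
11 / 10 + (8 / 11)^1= 201 / 110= 1.83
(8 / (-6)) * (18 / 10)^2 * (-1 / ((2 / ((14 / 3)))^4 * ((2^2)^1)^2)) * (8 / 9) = 4802 / 675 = 7.11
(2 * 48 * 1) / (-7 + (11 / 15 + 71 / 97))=-139680 / 8053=-17.35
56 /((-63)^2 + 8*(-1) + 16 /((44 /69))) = 616 /43847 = 0.01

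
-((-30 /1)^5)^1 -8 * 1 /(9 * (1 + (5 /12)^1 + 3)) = 24299999.80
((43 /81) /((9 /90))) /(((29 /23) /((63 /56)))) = 4945 /1044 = 4.74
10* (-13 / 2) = -65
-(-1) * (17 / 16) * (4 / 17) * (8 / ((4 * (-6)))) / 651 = -1 / 7812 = -0.00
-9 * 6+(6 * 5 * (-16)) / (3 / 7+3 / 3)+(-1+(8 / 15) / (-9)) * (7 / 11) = -52741 / 135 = -390.67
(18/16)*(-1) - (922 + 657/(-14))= -49067/56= -876.20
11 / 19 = 0.58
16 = 16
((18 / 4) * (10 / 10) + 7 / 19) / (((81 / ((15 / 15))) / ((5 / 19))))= 925 / 58482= 0.02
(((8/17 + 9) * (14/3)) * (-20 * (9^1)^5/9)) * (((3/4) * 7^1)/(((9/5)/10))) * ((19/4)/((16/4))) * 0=0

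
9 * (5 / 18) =5 / 2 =2.50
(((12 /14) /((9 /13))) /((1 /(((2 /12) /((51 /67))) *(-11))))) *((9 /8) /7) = -9581 /19992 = -0.48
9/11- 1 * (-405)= 4464/11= 405.82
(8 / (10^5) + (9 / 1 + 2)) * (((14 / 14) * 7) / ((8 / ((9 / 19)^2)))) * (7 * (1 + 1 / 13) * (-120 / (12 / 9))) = -2644747119 / 1805000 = -1465.23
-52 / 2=-26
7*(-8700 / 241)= -60900 / 241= -252.70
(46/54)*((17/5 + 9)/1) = 1426/135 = 10.56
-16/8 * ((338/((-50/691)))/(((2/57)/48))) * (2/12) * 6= 319507344/25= 12780293.76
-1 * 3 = -3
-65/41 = -1.59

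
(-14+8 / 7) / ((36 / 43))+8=-103 / 14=-7.36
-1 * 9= -9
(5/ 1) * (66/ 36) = 55/ 6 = 9.17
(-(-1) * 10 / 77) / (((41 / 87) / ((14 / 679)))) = 1740 / 306229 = 0.01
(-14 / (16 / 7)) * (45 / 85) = -441 / 136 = -3.24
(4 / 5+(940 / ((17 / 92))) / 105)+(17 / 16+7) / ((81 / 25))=13298377 / 257040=51.74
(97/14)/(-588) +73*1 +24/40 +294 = 15129931/41160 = 367.59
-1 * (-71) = 71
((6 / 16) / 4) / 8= 3 / 256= 0.01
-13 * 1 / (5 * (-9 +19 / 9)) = 117 / 310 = 0.38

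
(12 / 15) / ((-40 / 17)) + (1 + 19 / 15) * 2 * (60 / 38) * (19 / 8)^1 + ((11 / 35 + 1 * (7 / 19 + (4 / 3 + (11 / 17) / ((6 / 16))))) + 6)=2984693 / 113050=26.40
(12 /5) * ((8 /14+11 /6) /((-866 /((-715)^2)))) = -10326745 /3031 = -3407.04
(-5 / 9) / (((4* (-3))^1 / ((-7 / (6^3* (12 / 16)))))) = -0.00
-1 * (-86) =86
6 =6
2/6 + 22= 67/3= 22.33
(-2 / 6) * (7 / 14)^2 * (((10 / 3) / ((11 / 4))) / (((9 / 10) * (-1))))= 100 / 891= 0.11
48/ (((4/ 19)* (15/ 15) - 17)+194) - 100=-335788/ 3367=-99.73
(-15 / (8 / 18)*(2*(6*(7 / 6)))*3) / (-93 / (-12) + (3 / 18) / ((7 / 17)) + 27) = -119070 / 2953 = -40.32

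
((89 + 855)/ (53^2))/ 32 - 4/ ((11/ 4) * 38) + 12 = 14057331/ 1174162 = 11.97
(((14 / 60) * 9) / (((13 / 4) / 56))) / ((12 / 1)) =196 / 65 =3.02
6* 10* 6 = 360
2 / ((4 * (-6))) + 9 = 107 / 12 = 8.92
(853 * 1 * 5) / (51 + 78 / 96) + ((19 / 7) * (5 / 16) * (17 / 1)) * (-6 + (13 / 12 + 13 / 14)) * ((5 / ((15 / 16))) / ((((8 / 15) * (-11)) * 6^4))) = 4578432234385 / 55592925696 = 82.36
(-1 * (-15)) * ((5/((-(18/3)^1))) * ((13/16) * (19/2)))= -6175/64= -96.48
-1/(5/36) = -36/5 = -7.20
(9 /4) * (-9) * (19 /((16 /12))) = -4617 /16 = -288.56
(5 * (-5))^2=625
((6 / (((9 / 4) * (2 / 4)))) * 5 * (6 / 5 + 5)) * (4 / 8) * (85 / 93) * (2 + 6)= 5440 / 9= 604.44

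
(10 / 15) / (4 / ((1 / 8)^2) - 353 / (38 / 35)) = -76 / 7881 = -0.01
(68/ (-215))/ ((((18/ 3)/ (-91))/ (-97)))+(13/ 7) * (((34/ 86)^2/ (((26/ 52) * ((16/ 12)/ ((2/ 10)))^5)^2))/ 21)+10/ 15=-107766206463926050969/ 231938560000000000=-464.63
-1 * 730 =-730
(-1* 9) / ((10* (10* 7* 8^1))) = -9 / 5600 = -0.00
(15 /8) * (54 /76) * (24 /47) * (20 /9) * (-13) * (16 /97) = -3.24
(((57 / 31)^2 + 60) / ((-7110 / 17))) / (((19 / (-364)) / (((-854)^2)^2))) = 422945993634321248 / 273885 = 1544246649631.49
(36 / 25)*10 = 72 / 5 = 14.40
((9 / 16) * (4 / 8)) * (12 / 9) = 3 / 8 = 0.38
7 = 7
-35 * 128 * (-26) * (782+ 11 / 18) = 820426880 / 9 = 91158542.22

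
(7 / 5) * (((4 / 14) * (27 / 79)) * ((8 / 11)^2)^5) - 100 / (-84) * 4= 1025745894967916 / 215150937065295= 4.77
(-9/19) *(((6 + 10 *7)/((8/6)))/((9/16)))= -48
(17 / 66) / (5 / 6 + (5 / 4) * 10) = 17 / 880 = 0.02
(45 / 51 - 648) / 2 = -11001 / 34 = -323.56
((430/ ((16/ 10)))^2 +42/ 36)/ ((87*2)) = 3466931/ 8352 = 415.10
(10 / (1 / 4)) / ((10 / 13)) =52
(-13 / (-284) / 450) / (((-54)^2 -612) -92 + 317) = 13 / 323206200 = 0.00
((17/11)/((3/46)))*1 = 782/33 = 23.70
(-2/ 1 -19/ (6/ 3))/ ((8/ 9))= -207/ 16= -12.94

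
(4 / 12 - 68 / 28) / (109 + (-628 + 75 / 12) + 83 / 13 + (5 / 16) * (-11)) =9152 / 2226819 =0.00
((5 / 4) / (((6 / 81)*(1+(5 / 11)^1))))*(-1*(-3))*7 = 31185 / 128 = 243.63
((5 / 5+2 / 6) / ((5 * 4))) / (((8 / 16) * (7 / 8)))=16 / 105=0.15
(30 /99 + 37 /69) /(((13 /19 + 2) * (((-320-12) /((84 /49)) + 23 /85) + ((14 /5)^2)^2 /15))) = -37821875 /22898595852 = -0.00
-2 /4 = -1 /2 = -0.50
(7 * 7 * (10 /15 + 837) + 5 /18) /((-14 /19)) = -14037713 /252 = -55705.21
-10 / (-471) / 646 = 5 / 152133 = 0.00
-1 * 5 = -5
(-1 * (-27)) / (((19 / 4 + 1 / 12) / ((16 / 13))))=2592 / 377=6.88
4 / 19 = 0.21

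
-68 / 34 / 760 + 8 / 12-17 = -18623 / 1140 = -16.34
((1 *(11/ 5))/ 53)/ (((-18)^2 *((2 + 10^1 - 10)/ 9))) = 11/ 19080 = 0.00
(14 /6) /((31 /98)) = 7.38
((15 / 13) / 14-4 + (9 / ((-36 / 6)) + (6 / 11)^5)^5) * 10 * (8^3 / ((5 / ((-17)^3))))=514149754675358045628898528689426784 / 9859582408483418705806552841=52147214.09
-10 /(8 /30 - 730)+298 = 1631029 /5473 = 298.01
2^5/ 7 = 32/ 7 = 4.57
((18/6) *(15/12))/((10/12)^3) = 162/25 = 6.48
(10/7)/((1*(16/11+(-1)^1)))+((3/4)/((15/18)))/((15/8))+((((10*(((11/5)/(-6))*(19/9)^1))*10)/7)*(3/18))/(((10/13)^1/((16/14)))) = 87778/99225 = 0.88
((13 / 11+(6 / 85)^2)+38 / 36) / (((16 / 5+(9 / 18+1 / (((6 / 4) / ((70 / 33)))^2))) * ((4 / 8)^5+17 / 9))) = 91460879136 / 446398447145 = 0.20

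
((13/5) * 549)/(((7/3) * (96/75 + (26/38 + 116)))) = 2034045/392231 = 5.19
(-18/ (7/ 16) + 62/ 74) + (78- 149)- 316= -110672/ 259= -427.31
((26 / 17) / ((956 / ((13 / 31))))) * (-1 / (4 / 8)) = -169 / 125953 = -0.00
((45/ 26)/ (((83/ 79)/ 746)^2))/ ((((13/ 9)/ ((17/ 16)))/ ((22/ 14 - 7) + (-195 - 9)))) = -4382074587476745/ 32598748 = -134424628.44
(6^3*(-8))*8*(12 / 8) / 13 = -20736 / 13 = -1595.08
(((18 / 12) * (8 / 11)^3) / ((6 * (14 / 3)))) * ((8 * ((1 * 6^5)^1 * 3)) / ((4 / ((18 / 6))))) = 26873856 / 9317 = 2884.39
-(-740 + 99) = 641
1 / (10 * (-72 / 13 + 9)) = 13 / 450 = 0.03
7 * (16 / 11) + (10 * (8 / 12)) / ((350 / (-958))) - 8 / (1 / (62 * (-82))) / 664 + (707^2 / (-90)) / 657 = 3380980621 / 75579966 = 44.73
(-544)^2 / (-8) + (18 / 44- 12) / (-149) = -121259521 / 3278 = -36991.92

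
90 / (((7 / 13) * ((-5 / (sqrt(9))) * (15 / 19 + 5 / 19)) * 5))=-6669 / 350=-19.05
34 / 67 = 0.51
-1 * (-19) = 19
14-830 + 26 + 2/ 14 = -789.86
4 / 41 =0.10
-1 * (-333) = 333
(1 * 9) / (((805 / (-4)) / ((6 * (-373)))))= 80568 / 805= 100.08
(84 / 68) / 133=3 / 323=0.01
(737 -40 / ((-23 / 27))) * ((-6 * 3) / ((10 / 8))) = -1298232 / 115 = -11288.97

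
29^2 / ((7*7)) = 841 / 49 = 17.16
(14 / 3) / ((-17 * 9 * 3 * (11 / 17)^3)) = -4046 / 107811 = -0.04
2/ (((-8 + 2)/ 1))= -1/ 3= -0.33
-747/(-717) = 249/239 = 1.04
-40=-40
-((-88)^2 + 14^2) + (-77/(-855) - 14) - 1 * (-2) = -6798883/855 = -7951.91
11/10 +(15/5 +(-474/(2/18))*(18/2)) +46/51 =-19578389/510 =-38389.00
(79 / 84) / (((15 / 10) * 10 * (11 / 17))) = 1343 / 13860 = 0.10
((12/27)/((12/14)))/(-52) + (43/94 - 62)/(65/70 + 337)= -0.19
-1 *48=-48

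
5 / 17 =0.29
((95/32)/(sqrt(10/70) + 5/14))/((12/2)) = -3325/288 + 665*sqrt(7)/144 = 0.67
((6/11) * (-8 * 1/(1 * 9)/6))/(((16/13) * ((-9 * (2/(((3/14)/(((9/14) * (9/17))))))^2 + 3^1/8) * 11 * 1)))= 15028/227693565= 0.00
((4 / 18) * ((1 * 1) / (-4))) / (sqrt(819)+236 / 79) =9322 / 45501147 - 6241 * sqrt(91) / 30334098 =-0.00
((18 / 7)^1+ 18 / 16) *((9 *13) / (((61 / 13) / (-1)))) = -314847 / 3416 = -92.17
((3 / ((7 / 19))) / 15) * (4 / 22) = 38 / 385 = 0.10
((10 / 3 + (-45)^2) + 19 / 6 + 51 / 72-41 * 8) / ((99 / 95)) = 3885595 / 2376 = 1635.35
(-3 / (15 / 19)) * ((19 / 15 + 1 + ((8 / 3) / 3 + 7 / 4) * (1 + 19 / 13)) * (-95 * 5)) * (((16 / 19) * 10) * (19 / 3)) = 296077760 / 351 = 843526.38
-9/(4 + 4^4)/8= -9/2080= -0.00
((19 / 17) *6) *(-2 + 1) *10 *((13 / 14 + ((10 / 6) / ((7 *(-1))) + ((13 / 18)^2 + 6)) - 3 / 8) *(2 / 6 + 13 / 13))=-5892470 / 9639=-611.32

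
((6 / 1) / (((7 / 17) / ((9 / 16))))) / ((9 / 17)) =867 / 56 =15.48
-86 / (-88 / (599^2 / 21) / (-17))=-262283531 / 924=-283856.64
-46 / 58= -23 / 29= -0.79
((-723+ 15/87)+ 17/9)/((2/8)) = -752660/261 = -2883.75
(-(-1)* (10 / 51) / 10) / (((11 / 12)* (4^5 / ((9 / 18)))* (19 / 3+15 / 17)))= 3 / 2072576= 0.00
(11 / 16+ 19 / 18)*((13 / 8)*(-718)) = -1171417 / 576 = -2033.71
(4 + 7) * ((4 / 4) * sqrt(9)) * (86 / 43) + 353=419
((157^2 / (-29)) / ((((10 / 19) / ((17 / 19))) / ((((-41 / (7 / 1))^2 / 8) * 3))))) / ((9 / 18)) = -2113183419 / 56840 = -37177.75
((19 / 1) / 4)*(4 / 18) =19 / 18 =1.06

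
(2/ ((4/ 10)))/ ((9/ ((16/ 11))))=0.81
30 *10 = 300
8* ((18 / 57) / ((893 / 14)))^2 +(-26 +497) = 135591107367 / 287879089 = 471.00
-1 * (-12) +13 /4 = 61 /4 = 15.25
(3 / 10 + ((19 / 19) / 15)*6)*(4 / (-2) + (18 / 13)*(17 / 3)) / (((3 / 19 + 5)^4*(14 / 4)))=2476099 / 1498848260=0.00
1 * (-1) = -1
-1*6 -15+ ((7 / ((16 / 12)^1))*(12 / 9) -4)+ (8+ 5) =-5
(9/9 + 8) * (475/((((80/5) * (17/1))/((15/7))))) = 64125/1904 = 33.68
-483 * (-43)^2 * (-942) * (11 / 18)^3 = 62207177263 / 324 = 191997460.69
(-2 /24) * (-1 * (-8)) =-2 /3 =-0.67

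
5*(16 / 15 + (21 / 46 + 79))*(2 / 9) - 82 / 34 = 919076 / 10557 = 87.06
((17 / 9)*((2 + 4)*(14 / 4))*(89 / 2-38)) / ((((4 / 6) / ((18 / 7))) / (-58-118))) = -175032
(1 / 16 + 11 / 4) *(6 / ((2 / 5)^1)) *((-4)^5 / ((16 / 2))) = -5400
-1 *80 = -80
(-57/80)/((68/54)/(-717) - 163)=1103463/252444080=0.00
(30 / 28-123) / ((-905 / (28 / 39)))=1138 / 11765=0.10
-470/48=-235/24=-9.79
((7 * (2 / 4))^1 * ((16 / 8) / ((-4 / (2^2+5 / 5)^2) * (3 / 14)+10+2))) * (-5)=-6125 / 2094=-2.93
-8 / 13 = -0.62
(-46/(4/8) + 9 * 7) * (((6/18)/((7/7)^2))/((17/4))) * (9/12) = -1.71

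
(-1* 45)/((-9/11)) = 55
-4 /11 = -0.36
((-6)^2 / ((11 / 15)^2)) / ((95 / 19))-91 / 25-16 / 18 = 241201 / 27225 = 8.86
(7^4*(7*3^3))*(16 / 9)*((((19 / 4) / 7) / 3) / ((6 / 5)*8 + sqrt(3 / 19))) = 39623360 / 2081 - 651700*sqrt(57) / 6243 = 18252.42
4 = 4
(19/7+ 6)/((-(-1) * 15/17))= 1037/105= 9.88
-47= -47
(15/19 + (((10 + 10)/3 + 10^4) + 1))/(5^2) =570482/1425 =400.34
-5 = -5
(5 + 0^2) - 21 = -16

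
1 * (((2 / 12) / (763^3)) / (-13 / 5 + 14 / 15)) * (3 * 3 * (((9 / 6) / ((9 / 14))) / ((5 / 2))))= -3 / 1586410525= -0.00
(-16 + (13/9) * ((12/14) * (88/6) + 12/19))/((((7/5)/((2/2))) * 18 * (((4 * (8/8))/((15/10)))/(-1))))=-4595/100548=-0.05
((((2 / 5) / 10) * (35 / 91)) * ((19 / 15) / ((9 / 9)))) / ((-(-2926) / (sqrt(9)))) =1 / 50050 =0.00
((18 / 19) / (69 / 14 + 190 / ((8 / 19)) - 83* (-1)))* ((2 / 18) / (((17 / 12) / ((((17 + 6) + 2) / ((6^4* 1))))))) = 350 / 131660937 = 0.00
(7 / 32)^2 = 0.05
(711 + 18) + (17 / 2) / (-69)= 100585 / 138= 728.88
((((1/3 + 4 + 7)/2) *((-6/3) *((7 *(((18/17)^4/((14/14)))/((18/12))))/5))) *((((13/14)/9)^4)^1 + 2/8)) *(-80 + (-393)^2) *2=-15570374847112/15166431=-1026634.07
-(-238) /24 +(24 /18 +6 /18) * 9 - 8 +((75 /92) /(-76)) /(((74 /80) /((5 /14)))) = 5742631 /339549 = 16.91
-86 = -86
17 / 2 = 8.50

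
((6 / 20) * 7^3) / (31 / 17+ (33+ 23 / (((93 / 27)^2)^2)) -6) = 16155152853 / 4550906410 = 3.55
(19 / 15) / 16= 19 / 240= 0.08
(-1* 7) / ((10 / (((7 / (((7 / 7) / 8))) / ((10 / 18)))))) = -1764 / 25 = -70.56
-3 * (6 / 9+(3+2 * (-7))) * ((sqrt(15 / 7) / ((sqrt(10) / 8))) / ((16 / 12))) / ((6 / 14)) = 31 * sqrt(42) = 200.90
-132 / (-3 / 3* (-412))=-33 / 103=-0.32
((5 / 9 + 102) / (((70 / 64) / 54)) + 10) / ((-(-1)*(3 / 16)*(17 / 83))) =235807648 / 1785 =132105.12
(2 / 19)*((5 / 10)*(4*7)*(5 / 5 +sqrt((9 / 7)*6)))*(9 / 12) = 21 / 19 +9*sqrt(42) / 19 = 4.18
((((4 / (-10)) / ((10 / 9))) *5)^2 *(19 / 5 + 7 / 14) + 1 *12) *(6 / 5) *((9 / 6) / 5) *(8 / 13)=233388 / 40625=5.74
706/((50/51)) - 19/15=53914/75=718.85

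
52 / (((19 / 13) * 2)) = 338 / 19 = 17.79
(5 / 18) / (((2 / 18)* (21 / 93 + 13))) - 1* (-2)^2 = -625 / 164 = -3.81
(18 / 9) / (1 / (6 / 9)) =4 / 3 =1.33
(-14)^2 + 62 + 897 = 1155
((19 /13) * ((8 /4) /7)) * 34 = 1292 /91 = 14.20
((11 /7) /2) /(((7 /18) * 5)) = 99 /245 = 0.40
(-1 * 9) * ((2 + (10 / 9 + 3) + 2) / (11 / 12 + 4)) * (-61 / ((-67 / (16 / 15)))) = -284992 / 19765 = -14.42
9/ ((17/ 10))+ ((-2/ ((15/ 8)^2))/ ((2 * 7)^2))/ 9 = 8929706/ 1686825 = 5.29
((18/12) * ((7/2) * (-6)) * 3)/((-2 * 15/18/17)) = 9639/10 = 963.90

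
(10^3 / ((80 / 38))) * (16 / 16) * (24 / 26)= 5700 / 13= 438.46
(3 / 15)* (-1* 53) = -53 / 5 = -10.60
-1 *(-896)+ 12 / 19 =17036 / 19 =896.63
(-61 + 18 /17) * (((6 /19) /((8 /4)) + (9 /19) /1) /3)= -4076 /323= -12.62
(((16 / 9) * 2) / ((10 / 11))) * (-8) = -1408 / 45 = -31.29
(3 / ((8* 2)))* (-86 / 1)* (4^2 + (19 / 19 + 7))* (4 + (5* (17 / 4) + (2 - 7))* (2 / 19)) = -83979 / 38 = -2209.97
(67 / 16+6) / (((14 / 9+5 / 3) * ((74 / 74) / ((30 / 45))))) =489 / 232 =2.11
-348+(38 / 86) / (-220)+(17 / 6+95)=-7099787 / 28380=-250.17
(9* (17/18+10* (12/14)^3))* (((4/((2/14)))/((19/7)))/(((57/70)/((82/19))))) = 73326040/20577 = 3563.50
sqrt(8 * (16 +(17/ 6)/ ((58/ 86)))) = 2 * sqrt(305805)/ 87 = 12.71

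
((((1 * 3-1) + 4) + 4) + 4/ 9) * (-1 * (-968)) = 90992/ 9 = 10110.22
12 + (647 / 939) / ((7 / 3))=12.30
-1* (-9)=9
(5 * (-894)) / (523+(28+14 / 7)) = -4470 / 553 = -8.08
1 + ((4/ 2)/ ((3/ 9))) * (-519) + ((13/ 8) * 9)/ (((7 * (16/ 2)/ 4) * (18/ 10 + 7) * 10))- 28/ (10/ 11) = -154925879/ 49280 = -3143.79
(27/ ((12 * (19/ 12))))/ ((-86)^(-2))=199692/ 19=10510.11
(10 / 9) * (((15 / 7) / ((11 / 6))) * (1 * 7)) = 9.09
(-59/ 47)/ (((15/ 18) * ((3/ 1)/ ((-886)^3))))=82069761808/ 235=349233028.97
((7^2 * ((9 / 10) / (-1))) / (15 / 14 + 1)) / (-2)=3087 / 290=10.64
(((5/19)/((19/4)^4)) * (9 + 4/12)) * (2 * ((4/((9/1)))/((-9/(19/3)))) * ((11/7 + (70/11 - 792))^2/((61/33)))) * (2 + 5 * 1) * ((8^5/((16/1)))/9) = -305756299927224320/191243070117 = -1598783.68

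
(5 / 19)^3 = 0.02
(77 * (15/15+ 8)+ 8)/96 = 701/96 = 7.30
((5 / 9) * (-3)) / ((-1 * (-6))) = -0.28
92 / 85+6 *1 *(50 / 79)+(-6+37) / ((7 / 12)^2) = 95.98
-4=-4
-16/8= -2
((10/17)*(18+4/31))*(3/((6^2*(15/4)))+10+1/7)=3599048/33201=108.40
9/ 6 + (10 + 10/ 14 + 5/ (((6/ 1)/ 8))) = 793/ 42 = 18.88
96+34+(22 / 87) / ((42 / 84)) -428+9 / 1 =-25099 / 87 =-288.49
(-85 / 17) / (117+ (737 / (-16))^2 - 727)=-1280 / 387009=-0.00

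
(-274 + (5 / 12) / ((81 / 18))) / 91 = -2113 / 702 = -3.01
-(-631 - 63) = 694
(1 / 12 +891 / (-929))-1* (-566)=6300005 / 11148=565.12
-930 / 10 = -93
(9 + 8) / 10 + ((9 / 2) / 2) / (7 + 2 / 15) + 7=19293 / 2140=9.02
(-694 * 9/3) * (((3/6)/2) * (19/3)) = -6593/2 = -3296.50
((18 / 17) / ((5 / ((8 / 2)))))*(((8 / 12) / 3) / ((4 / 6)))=24 / 85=0.28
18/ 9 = 2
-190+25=-165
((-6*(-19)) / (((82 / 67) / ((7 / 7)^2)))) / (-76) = -1.23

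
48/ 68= 12/ 17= 0.71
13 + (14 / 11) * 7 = 241 / 11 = 21.91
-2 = -2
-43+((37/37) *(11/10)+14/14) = -409/10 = -40.90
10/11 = 0.91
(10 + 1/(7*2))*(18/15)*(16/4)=1692/35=48.34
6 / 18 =1 / 3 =0.33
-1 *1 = -1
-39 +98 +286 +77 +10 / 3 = 1276 / 3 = 425.33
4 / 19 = 0.21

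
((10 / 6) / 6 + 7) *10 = 655 / 9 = 72.78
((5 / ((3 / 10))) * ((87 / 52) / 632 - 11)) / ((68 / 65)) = -45177125 / 257856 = -175.20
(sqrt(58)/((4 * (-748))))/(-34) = sqrt(58)/101728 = 0.00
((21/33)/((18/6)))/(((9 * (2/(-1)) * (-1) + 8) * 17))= 7/14586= 0.00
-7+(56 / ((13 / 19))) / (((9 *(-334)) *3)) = -410851 / 58617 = -7.01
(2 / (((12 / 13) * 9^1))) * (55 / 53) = 715 / 2862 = 0.25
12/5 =2.40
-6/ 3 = -2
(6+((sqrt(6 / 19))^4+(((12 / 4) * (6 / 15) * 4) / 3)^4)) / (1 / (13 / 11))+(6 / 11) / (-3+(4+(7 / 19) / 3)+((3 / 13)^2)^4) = 2000549049888250888 / 129571595887806875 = 15.44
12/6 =2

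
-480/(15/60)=-1920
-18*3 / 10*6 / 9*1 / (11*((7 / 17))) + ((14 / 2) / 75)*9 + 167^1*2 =643037 / 1925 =334.05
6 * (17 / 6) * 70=1190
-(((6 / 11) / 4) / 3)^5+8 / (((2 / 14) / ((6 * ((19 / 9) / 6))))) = 5483464439 / 46382688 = 118.22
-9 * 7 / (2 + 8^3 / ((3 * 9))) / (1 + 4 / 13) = -22113 / 9622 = -2.30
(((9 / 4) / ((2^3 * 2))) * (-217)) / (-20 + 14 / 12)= 5859 / 3616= 1.62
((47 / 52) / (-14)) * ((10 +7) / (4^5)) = -799 / 745472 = -0.00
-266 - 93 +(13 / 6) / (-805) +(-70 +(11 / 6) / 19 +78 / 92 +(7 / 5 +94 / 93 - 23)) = -425448053 / 948290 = -448.65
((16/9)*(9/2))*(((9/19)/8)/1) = 9/19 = 0.47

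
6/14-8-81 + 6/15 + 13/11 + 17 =-26946/385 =-69.99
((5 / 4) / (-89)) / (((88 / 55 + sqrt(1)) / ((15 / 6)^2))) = -625 / 18512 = -0.03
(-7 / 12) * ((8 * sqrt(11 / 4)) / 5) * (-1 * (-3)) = -7 * sqrt(11) / 5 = -4.64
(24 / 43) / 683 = 24 / 29369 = 0.00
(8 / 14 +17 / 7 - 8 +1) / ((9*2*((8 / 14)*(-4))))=7 / 72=0.10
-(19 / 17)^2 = -361 / 289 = -1.25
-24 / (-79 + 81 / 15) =15 / 46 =0.33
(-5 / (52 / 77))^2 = 148225 / 2704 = 54.82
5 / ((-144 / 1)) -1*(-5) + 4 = 1291 / 144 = 8.97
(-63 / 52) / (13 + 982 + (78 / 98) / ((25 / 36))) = -77175 / 63454508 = -0.00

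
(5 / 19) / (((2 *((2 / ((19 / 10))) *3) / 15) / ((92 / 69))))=5 / 6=0.83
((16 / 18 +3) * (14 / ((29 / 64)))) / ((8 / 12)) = 15680 / 87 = 180.23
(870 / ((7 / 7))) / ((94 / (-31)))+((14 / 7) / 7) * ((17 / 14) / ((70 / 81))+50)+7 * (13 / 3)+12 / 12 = -116503753 / 483630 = -240.89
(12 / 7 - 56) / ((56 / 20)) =-950 / 49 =-19.39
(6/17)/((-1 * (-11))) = 0.03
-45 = -45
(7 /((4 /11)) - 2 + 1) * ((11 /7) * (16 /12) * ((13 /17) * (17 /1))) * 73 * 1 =36287.95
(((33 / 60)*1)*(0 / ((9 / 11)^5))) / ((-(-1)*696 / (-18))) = 0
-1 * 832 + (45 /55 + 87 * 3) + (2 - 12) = -6382 /11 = -580.18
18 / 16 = 9 / 8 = 1.12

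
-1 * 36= -36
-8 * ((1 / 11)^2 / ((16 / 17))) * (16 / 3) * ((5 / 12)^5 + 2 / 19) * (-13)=0.57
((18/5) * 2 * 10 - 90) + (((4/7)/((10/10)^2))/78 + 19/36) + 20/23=-1250425/75348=-16.60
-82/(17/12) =-984/17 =-57.88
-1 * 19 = -19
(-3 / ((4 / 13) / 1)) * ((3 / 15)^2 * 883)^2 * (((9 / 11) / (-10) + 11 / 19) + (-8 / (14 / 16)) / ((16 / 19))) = 4608829783857 / 36575000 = 126010.38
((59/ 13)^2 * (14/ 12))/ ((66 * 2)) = 24367/ 133848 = 0.18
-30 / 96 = -5 / 16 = -0.31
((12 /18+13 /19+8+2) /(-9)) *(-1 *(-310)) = -200570 /513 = -390.97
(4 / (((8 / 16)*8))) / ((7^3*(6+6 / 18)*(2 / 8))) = 12 / 6517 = 0.00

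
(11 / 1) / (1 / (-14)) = -154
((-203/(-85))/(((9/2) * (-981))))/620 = -203/232644150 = -0.00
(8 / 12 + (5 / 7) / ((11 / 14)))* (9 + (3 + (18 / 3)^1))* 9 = 2808 / 11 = 255.27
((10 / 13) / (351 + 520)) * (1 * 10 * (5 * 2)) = 1000 / 11323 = 0.09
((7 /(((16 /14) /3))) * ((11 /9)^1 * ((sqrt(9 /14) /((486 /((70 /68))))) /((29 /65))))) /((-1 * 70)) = -0.00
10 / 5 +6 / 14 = 17 / 7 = 2.43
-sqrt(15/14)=-sqrt(210)/14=-1.04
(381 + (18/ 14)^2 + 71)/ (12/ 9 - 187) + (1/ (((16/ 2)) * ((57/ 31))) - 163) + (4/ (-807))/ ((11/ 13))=-6090421513859/ 36826554072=-165.38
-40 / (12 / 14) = -140 / 3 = -46.67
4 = 4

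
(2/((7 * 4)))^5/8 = 0.00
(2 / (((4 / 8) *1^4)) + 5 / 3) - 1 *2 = 11 / 3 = 3.67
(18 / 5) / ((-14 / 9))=-81 / 35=-2.31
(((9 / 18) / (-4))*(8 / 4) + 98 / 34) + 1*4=451 / 68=6.63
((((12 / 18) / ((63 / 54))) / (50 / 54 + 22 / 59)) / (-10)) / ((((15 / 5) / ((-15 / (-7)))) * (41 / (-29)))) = 92394 / 4156621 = 0.02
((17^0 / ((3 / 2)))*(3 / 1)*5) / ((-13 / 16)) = -12.31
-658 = -658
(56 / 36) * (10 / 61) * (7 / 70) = 14 / 549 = 0.03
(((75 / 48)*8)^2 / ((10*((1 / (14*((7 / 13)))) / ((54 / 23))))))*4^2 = 1323000 / 299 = 4424.75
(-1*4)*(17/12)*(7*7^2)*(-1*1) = 5831/3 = 1943.67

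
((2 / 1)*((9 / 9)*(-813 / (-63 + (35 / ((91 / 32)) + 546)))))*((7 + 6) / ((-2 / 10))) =1373970 / 6439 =213.38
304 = 304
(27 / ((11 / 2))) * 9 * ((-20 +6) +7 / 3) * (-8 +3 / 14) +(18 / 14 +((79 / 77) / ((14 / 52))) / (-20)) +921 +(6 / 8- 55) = 52617471 / 10780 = 4881.03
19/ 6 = 3.17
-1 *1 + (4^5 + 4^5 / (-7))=6137 / 7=876.71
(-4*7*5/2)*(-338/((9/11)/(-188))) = -48928880/9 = -5436542.22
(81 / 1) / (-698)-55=-38471 / 698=-55.12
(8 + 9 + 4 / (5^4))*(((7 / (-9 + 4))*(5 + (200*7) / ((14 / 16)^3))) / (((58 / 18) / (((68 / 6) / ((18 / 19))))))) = -23493161781 / 126875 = -185167.78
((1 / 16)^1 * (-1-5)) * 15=-5.62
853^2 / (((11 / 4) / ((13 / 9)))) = 37835668 / 99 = 382178.46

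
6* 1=6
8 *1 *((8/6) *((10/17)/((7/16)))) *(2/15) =2048/1071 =1.91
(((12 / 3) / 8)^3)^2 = 1 / 64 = 0.02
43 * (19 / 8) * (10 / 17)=4085 / 68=60.07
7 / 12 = 0.58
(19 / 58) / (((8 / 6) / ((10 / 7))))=0.35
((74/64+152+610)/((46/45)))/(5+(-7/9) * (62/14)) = 9890505/20608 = 479.94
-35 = -35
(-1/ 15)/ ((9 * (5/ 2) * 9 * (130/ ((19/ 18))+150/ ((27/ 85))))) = -19/ 34360875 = -0.00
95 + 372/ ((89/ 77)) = 37099/ 89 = 416.84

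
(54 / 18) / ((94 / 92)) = 138 / 47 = 2.94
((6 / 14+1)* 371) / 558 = 0.95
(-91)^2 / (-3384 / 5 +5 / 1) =-41405 / 3359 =-12.33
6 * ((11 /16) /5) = 33 /40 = 0.82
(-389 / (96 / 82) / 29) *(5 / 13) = -4.41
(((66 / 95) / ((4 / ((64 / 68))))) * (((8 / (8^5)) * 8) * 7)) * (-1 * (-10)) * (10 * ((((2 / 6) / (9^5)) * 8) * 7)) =2695 / 38145654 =0.00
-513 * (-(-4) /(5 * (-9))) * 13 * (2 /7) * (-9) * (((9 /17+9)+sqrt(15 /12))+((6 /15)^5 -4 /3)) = -23259373488 /1859375 -26676 * sqrt(5) /35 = -14213.51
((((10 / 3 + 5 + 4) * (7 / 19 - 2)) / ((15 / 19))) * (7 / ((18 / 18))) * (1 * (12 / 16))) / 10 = -8029 / 600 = -13.38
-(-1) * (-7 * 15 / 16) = -105 / 16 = -6.56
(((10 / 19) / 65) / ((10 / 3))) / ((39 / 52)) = 4 / 1235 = 0.00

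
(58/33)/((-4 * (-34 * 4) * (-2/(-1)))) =29/17952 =0.00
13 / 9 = 1.44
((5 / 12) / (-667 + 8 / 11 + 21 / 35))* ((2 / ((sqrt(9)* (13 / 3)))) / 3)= -275 / 8567208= -0.00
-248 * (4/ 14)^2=-992/ 49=-20.24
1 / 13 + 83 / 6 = 1085 / 78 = 13.91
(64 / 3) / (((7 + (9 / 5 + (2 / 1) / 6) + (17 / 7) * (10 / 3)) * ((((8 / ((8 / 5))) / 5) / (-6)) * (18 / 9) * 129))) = -2240 / 77787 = -0.03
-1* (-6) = 6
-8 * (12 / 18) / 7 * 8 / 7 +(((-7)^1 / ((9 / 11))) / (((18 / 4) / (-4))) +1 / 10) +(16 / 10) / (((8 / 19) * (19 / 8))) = 334753 / 39690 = 8.43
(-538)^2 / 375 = 289444 / 375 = 771.85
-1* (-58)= 58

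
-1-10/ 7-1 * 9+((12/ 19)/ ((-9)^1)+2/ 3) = -4322/ 399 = -10.83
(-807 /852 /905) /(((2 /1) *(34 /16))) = -269 /1092335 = -0.00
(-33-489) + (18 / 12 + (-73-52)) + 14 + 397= -469 / 2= -234.50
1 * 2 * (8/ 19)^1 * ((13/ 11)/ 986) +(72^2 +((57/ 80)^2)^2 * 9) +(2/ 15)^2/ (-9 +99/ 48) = 21866424435819206467/ 4216175124480000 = 5186.32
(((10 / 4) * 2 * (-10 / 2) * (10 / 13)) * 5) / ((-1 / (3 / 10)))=28.85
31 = 31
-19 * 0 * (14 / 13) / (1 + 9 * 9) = 0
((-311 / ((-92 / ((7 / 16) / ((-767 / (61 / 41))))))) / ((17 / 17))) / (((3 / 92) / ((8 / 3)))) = -132797 / 566046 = -0.23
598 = 598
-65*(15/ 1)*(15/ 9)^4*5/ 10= -203125/ 54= -3761.57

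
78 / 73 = 1.07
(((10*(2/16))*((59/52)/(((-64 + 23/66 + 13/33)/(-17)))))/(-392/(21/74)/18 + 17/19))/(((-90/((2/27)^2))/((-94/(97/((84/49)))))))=-19704938/38715372279675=-0.00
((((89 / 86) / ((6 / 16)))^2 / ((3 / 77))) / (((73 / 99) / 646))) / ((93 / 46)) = 84705.14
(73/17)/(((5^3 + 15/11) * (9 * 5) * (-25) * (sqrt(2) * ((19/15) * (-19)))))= 803 * sqrt(2)/1279564500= 0.00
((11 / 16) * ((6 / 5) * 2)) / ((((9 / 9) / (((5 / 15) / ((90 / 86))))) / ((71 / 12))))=33583 / 10800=3.11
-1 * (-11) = 11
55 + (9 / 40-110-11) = -2631 / 40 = -65.78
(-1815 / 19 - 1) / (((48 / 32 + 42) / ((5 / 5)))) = -3668 / 1653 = -2.22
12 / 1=12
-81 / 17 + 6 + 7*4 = 497 / 17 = 29.24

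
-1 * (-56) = 56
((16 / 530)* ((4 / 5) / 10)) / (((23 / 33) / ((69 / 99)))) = 16 / 6625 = 0.00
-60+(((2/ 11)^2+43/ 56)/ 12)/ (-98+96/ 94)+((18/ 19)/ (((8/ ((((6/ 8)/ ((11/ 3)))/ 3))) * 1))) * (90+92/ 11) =-138973048149/ 2347260608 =-59.21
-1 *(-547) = 547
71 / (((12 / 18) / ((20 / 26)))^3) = 239625 / 2197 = 109.07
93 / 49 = 1.90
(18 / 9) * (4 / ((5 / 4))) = 32 / 5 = 6.40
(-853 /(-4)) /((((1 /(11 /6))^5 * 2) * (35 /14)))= 137376503 /155520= 883.34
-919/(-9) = 919/9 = 102.11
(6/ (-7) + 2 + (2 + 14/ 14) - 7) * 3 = -60/ 7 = -8.57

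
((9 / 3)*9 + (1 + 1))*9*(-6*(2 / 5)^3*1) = -12528 / 125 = -100.22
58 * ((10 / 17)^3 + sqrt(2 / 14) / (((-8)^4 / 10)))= 145 * sqrt(7) / 7168 + 58000 / 4913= 11.86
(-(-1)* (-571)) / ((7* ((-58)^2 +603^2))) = -571 / 2568811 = -0.00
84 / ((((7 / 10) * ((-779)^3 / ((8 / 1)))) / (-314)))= 301440 / 472729139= 0.00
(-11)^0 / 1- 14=-13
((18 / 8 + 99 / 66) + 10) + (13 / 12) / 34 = 5623 / 408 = 13.78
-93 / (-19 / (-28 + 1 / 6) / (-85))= 11580.13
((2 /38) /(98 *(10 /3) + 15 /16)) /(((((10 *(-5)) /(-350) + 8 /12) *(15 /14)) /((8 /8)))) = 4704 /25395875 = 0.00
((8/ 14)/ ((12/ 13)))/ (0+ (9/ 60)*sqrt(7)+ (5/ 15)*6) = 10400/ 32277 -260*sqrt(7)/ 10759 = 0.26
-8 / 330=-4 / 165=-0.02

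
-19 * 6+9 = -105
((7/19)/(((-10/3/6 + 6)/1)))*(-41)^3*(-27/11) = 16747803/1463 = 11447.58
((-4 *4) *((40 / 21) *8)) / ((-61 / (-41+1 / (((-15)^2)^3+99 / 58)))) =-138684980485120 / 846300783069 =-163.87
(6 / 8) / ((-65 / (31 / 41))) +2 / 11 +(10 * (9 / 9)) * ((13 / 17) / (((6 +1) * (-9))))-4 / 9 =-16440491 / 41861820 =-0.39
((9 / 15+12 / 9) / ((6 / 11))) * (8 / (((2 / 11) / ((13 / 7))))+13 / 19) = 1165307 / 3990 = 292.06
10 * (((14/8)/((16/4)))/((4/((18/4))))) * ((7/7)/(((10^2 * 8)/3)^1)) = 189/10240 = 0.02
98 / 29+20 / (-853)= 3.36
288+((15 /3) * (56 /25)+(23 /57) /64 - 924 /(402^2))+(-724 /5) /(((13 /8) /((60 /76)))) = 81199251397 /354810560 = 228.85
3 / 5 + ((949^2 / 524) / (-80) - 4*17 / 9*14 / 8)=-12867521 / 377280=-34.11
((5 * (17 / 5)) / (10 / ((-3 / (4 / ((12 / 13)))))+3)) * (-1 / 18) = 17 / 206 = 0.08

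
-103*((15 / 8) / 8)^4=-5214375 / 16777216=-0.31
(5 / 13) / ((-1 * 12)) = -5 / 156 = -0.03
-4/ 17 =-0.24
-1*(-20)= 20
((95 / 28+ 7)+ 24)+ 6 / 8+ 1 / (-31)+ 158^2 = 5424807 / 217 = 24999.11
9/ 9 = 1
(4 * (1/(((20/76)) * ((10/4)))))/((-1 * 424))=-19/1325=-0.01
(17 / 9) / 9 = 17 / 81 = 0.21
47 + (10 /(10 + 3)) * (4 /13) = 7983 /169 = 47.24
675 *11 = 7425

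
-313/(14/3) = -939/14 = -67.07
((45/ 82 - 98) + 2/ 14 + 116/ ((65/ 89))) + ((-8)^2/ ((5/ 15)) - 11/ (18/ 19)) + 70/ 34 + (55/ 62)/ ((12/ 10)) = 86608189951/ 353922660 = 244.71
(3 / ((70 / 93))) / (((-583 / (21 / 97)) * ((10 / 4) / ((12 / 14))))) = -5022 / 9896425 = -0.00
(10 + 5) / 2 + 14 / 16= 67 / 8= 8.38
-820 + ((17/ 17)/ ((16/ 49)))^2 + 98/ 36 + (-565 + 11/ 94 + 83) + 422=-93970361/ 108288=-867.78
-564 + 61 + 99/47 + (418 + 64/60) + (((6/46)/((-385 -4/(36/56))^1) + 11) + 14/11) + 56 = -8512575464/628023165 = -13.55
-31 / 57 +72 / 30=1.86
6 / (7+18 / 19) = 114 / 151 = 0.75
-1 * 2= -2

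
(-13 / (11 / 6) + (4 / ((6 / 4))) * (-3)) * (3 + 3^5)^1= -40836 / 11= -3712.36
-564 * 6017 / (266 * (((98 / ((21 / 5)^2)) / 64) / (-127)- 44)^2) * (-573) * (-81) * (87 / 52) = -2291503048676438294016 / 4478228571640369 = -511698.55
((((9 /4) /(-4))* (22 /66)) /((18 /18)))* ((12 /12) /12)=-1 /64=-0.02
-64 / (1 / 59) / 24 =-472 / 3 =-157.33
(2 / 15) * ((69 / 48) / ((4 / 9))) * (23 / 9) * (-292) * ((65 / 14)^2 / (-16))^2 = -137867517125 / 236027904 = -584.12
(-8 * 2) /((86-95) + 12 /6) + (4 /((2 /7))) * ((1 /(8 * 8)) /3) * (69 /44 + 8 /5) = 372073 /147840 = 2.52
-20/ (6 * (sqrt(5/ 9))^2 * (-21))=2/ 7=0.29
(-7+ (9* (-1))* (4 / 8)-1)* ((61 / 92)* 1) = -1525 / 184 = -8.29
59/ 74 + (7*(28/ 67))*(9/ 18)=11205/ 4958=2.26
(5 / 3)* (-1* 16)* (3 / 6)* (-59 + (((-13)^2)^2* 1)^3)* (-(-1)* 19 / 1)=-17706544693040720 / 3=-5902181564346906.67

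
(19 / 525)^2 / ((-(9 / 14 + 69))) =-722 / 38390625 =-0.00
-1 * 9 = -9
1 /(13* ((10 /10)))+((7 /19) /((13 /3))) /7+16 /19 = 230 /247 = 0.93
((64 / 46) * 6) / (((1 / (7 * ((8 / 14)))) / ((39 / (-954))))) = -1664 / 1219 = -1.37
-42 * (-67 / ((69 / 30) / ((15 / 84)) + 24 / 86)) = 213.84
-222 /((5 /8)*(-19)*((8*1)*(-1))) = -222 /95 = -2.34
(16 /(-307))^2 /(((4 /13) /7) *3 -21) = -23296 /178978851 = -0.00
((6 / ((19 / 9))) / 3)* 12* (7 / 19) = 1512 / 361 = 4.19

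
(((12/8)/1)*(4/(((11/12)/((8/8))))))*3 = 216/11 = 19.64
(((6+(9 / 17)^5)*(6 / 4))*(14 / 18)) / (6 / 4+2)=2859397 / 1419857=2.01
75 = 75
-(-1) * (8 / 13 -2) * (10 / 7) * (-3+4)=-180 / 91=-1.98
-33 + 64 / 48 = -95 / 3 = -31.67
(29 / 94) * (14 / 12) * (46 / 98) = 667 / 3948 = 0.17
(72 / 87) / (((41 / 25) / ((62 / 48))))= 775 / 1189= 0.65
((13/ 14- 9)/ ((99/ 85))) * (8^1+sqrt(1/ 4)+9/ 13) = -2295595/ 36036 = -63.70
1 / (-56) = -1 / 56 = -0.02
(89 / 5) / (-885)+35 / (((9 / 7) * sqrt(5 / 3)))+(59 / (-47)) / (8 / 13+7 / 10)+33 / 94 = -14779937 / 23709150+49 * sqrt(15) / 9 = 20.46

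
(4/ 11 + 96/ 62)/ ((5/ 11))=652/ 155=4.21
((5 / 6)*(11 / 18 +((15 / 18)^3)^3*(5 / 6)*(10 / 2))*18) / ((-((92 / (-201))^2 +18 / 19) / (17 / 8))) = -621879926635595 / 15909931892736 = -39.09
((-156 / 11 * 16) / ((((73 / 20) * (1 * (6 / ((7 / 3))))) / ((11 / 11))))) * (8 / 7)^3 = -4259840 / 118041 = -36.09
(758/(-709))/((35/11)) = -8338/24815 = -0.34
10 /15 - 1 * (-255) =767 /3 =255.67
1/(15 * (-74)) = -1/1110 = -0.00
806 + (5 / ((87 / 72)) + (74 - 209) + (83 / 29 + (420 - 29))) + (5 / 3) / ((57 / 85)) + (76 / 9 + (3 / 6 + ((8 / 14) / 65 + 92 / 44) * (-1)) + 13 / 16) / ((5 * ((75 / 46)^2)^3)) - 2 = 814602488752123077406 / 761619012451171875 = 1069.57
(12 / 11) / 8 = 0.14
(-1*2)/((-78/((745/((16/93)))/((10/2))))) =4619/208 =22.21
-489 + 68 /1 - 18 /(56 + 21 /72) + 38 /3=-1656271 /4053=-408.65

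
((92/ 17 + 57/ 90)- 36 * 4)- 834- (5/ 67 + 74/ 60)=-5542732/ 5695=-973.26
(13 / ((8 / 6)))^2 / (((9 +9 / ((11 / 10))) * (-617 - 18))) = -1859 / 213360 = -0.01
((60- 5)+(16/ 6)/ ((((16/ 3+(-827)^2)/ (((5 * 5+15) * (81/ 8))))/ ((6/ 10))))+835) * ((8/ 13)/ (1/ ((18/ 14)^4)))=95848683955632/ 64042927039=1496.63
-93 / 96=-31 / 32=-0.97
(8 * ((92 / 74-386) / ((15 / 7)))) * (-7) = 5580512 / 555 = 10054.98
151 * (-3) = -453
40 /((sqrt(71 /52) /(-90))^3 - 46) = -137493735275520000000 /158117795566847642089 + 215317440000 * sqrt(923) /158117795566847642089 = -0.87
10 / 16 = 5 / 8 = 0.62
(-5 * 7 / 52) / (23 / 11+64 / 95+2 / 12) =-109725 / 477854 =-0.23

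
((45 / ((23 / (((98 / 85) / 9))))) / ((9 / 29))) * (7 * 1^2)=19894 / 3519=5.65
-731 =-731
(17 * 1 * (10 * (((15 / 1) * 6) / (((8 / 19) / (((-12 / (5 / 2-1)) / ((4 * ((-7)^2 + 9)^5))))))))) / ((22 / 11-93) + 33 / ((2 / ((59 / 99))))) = 218025 / 159822873008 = 0.00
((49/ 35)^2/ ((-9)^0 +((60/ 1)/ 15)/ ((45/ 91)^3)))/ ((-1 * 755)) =-35721/ 468916759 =-0.00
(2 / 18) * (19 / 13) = 19 / 117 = 0.16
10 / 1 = 10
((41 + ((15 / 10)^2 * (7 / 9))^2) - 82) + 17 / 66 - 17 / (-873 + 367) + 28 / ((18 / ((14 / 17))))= -22522619 / 619344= -36.37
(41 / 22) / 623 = 41 / 13706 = 0.00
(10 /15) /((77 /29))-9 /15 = -403 /1155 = -0.35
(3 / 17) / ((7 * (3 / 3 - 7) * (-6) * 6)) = 1 / 8568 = 0.00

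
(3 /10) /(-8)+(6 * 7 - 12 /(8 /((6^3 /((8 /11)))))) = -32283 /80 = -403.54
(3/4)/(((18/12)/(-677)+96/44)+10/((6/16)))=67023/2577818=0.03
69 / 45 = 23 / 15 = 1.53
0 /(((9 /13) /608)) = 0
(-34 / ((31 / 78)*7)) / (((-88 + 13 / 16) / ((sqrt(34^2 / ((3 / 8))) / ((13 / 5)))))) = 2.99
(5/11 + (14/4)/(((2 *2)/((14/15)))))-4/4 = 179/660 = 0.27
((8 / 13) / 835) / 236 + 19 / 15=2433697 / 1921335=1.27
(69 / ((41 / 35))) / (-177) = -805 / 2419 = -0.33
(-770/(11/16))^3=-1404928000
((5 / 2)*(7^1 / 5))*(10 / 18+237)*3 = 7483 / 3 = 2494.33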